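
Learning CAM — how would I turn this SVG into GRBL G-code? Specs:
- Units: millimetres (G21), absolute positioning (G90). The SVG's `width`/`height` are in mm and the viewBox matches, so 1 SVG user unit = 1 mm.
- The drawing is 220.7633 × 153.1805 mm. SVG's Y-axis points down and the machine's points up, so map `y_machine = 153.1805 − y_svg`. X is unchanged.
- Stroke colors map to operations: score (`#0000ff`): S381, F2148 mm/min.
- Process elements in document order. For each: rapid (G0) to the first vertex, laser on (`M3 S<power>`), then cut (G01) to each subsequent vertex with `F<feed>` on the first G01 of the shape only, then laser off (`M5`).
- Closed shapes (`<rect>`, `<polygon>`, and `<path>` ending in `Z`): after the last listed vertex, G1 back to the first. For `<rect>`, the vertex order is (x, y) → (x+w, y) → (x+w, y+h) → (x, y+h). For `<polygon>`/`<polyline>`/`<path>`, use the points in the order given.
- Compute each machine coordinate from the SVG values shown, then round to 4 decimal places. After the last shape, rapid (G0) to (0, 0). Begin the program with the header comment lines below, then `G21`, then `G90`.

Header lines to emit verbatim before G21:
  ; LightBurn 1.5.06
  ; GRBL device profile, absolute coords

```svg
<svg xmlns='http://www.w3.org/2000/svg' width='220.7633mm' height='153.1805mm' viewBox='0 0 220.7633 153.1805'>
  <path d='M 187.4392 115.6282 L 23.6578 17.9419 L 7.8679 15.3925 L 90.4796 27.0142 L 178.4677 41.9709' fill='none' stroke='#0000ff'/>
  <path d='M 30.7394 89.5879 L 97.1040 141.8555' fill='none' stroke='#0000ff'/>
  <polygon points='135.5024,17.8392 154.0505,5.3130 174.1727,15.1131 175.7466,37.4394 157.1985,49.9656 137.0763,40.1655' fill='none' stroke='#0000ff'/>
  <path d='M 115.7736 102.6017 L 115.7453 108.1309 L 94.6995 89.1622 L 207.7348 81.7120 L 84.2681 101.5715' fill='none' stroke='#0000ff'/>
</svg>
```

1 u = 1 mm; y_m = 153.1805 − y.

[1] `<path>` open polyline, #0000ff→score S381 F2148: (187.4392,37.5523) → (23.6578,135.2386) → (7.8679,137.7880) → (90.4796,126.1663) → (178.4677,111.2096)

[2] `<path>` line segment, #0000ff→score S381 F2148: (30.7394,63.5926) → (97.1040,11.3250)

[3] `<polygon>` regular polygon, #0000ff→score S381 F2148: (135.5024,135.3413) → (154.0505,147.8675) → (174.1727,138.0674) → (175.7466,115.7411) → (157.1985,103.2149) → (137.0763,113.0150) → (135.5024,135.3413) (closed)

[4] `<path>` open polyline, #0000ff→score S381 F2148: (115.7736,50.5788) → (115.7453,45.0496) → (94.6995,64.0183) → (207.7348,71.4685) → (84.2681,51.6090)

; LightBurn 1.5.06
; GRBL device profile, absolute coords
G21
G90
G0 X187.4392 Y37.5523
M3 S381
G01 X23.6578 Y135.2386 F2148
G01 X7.8679 Y137.7880
G01 X90.4796 Y126.1663
G01 X178.4677 Y111.2096
M5
G0 X30.7394 Y63.5926
M3 S381
G01 X97.1040 Y11.3250 F2148
M5
G0 X135.5024 Y135.3413
M3 S381
G01 X154.0505 Y147.8675 F2148
G01 X174.1727 Y138.0674
G01 X175.7466 Y115.7411
G01 X157.1985 Y103.2149
G01 X137.0763 Y113.0150
G01 X135.5024 Y135.3413
M5
G0 X115.7736 Y50.5788
M3 S381
G01 X115.7453 Y45.0496 F2148
G01 X94.6995 Y64.0183
G01 X207.7348 Y71.4685
G01 X84.2681 Y51.6090
M5
G0 X0.0000 Y0.0000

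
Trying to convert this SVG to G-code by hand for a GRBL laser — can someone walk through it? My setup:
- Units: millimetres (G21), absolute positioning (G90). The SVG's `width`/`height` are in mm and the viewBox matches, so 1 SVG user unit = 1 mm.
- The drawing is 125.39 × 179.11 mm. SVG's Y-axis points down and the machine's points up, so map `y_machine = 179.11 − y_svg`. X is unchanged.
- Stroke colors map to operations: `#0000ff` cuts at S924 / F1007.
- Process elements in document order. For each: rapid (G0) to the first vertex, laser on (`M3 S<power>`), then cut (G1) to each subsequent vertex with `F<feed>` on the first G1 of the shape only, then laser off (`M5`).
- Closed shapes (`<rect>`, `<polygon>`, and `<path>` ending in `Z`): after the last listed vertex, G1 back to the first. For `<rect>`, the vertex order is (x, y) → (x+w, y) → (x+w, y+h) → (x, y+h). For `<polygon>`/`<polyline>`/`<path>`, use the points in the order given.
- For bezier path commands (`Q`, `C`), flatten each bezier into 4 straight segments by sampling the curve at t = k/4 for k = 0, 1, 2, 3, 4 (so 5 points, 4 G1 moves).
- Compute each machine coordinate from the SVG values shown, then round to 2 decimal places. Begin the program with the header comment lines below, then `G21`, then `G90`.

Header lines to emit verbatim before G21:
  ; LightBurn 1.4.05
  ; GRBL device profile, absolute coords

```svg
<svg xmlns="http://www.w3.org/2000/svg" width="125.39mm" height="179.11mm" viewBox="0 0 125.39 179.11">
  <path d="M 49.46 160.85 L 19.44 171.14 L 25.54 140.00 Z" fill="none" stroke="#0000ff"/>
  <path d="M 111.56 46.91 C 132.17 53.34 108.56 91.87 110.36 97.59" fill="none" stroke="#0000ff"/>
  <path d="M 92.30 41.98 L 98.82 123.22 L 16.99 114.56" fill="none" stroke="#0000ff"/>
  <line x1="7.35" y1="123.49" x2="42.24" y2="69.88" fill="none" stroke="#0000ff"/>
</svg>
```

; LightBurn 1.4.05
; GRBL device profile, absolute coords
G21
G90
G0 X49.46 Y18.26
M3 S924
G1 X19.44 Y7.97 F1007
G1 X25.54 Y39.11
G1 X49.46 Y18.26
M5
G0 X111.56 Y132.20
M3 S924
G1 X119.81 Y122.37 F1007
G1 X118.01 Y106.59
G1 X112.69 Y90.95
G1 X110.36 Y81.52
M5
G0 X92.30 Y137.13
M3 S924
G1 X98.82 Y55.89 F1007
G1 X16.99 Y64.55
M5
G0 X7.35 Y55.62
M3 S924
G1 X42.24 Y109.23 F1007
M5

Since the viewBox matches the mm dimensions, user units are millimetres directly. The only transform is the Y-flip y_m = 179.11 − y_svg.

Shape 1 is a regular polygon drawn with `<path>`. Its stroke #0000ff means cut at S924, F1007. After flipping Y the toolpath is (49.46,18.26) → (19.44,7.97) → (25.54,39.11) → (49.46,18.26), returning to the start.

Shape 2 is a cubic bezier drawn with `<path>`. Its stroke #0000ff means cut at S924, F1007. After flipping Y the toolpath is (111.56,132.20) → (119.81,122.37) → (118.01,106.59) → (112.69,90.95) → (110.36,81.52).

Shape 3 is a open polyline drawn with `<path>`. Its stroke #0000ff means cut at S924, F1007. After flipping Y the toolpath is (92.30,137.13) → (98.82,55.89) → (16.99,64.55).

Shape 4 is a line segment drawn with `<line>`. Its stroke #0000ff means cut at S924, F1007. After flipping Y the toolpath is (7.35,55.62) → (42.24,109.23).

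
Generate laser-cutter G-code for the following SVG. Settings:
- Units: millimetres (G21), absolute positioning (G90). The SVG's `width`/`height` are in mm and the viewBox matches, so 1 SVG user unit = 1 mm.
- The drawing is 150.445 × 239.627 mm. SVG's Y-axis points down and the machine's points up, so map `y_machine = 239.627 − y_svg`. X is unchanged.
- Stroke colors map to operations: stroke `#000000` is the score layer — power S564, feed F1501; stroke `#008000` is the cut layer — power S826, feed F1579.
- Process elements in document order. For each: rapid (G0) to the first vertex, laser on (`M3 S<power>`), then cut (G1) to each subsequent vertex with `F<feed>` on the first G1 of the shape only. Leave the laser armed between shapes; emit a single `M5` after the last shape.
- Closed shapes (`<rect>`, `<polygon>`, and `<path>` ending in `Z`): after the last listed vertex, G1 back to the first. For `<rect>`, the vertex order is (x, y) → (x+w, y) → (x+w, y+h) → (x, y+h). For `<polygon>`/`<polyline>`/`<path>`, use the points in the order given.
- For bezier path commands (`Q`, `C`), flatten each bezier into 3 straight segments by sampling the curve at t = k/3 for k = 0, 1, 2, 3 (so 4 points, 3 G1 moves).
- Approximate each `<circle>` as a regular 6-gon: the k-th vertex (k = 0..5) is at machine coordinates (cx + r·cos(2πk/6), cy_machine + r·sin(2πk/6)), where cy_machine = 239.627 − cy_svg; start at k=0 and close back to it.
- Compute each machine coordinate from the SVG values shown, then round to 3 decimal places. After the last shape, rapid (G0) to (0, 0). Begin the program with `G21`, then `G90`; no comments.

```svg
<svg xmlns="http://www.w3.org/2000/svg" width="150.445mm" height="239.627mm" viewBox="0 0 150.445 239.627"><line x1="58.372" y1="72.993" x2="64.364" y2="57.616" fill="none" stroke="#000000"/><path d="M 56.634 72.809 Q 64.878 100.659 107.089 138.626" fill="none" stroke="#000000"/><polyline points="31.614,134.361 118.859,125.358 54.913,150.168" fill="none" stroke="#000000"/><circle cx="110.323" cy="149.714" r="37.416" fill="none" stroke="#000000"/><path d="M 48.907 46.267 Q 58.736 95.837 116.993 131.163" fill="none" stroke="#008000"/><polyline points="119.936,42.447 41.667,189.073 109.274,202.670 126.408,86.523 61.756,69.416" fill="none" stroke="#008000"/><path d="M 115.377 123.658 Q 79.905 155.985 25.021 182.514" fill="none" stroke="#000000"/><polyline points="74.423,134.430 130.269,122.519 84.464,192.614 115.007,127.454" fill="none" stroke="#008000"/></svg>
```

G21
G90
G0 X58.372 Y166.634
M3 S564
G1 X64.364 Y182.011 F1501
G0 X56.634 Y166.818
M3 S564
G1 X65.904 Y147.127 F1501
G1 X82.722 Y125.188
G1 X107.089 Y101.001
G0 X31.614 Y105.266
M3 S564
G1 X118.859 Y114.269 F1501
G1 X54.913 Y89.459
G0 X147.739 Y89.913
M3 S564
G1 X129.031 Y122.316 F1501
G1 X91.615 Y122.316
G1 X72.907 Y89.913
G1 X91.615 Y57.510
G1 X129.031 Y57.510
G1 X147.739 Y89.913
G0 X48.907 Y193.360
M3 S826
G1 X60.841 Y161.896 F1579
G1 X83.536 Y133.597
G1 X116.993 Y108.464
G0 X119.936 Y197.180
M3 S826
G1 X41.667 Y50.554 F1579
G1 X109.274 Y36.957
G1 X126.408 Y153.104
G1 X61.756 Y170.211
G0 X115.377 Y115.969
M3 S564
G1 X89.572 Y95.062 F1501
G1 X59.453 Y75.443
G1 X25.021 Y57.113
G0 X74.423 Y105.197
M3 S826
G1 X130.269 Y117.108 F1579
G1 X84.464 Y47.013
G1 X115.007 Y112.173
M5
G0 X0.000 Y0.000

1 u = 1 mm; y_m = 239.627 − y.

[1] `<line>` line segment, #000000→score S564 F1501: (58.372,166.634) → (64.364,182.011)

[2] `<path>` quadratic bezier, #000000→score S564 F1501: (56.634,166.818) → (65.904,147.127) → (82.722,125.188) → (107.089,101.001)

[3] `<polyline>` open polyline, #000000→score S564 F1501: (31.614,105.266) → (118.859,114.269) → (54.913,89.459)

[4] `<circle>` circle, #000000→score S564 F1501: (147.739,89.913) → (129.031,122.316) → (91.615,122.316) → (72.907,89.913) → (91.615,57.510) → (129.031,57.510) → (147.739,89.913) (closed)

[5] `<path>` quadratic bezier, #008000→cut S826 F1579: (48.907,193.360) → (60.841,161.896) → (83.536,133.597) → (116.993,108.464)

[6] `<polyline>` open polyline, #008000→cut S826 F1579: (119.936,197.180) → (41.667,50.554) → (109.274,36.957) → (126.408,153.104) → (61.756,170.211)

[7] `<path>` quadratic bezier, #000000→score S564 F1501: (115.377,115.969) → (89.572,95.062) → (59.453,75.443) → (25.021,57.113)

[8] `<polyline>` open polyline, #008000→cut S826 F1579: (74.423,105.197) → (130.269,117.108) → (84.464,47.013) → (115.007,112.173)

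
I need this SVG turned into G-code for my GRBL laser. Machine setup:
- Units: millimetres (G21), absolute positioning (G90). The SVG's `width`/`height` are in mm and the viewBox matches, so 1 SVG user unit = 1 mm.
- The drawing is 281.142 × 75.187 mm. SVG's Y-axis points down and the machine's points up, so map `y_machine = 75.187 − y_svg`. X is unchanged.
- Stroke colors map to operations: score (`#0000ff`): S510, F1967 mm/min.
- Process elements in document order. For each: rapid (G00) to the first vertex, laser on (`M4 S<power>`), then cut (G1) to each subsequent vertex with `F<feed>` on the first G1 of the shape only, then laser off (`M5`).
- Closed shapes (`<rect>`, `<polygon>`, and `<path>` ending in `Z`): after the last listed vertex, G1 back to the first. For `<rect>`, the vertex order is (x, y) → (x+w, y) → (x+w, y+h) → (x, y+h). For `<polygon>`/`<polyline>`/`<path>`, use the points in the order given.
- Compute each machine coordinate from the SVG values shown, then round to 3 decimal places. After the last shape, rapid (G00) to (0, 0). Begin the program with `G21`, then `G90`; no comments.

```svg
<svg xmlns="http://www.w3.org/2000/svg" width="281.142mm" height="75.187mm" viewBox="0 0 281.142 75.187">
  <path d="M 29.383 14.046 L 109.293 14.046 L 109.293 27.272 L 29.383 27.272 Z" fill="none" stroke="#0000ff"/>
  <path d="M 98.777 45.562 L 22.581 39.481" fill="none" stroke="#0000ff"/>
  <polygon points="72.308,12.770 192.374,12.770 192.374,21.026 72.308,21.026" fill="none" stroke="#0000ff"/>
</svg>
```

1 u = 1 mm; y_m = 75.187 − y.

[1] `<path>` rectangle, #0000ff→score S510 F1967: (29.383,61.141) → (109.293,61.141) → (109.293,47.915) → (29.383,47.915) → (29.383,61.141) (closed)

[2] `<path>` line segment, #0000ff→score S510 F1967: (98.777,29.625) → (22.581,35.706)

[3] `<polygon>` rectangle, #0000ff→score S510 F1967: (72.308,62.417) → (192.374,62.417) → (192.374,54.161) → (72.308,54.161) → (72.308,62.417) (closed)

G21
G90
G00 X29.383 Y61.141
M4 S510
G1 X109.293 Y61.141 F1967
G1 X109.293 Y47.915
G1 X29.383 Y47.915
G1 X29.383 Y61.141
M5
G00 X98.777 Y29.625
M4 S510
G1 X22.581 Y35.706 F1967
M5
G00 X72.308 Y62.417
M4 S510
G1 X192.374 Y62.417 F1967
G1 X192.374 Y54.161
G1 X72.308 Y54.161
G1 X72.308 Y62.417
M5
G00 X0.000 Y0.000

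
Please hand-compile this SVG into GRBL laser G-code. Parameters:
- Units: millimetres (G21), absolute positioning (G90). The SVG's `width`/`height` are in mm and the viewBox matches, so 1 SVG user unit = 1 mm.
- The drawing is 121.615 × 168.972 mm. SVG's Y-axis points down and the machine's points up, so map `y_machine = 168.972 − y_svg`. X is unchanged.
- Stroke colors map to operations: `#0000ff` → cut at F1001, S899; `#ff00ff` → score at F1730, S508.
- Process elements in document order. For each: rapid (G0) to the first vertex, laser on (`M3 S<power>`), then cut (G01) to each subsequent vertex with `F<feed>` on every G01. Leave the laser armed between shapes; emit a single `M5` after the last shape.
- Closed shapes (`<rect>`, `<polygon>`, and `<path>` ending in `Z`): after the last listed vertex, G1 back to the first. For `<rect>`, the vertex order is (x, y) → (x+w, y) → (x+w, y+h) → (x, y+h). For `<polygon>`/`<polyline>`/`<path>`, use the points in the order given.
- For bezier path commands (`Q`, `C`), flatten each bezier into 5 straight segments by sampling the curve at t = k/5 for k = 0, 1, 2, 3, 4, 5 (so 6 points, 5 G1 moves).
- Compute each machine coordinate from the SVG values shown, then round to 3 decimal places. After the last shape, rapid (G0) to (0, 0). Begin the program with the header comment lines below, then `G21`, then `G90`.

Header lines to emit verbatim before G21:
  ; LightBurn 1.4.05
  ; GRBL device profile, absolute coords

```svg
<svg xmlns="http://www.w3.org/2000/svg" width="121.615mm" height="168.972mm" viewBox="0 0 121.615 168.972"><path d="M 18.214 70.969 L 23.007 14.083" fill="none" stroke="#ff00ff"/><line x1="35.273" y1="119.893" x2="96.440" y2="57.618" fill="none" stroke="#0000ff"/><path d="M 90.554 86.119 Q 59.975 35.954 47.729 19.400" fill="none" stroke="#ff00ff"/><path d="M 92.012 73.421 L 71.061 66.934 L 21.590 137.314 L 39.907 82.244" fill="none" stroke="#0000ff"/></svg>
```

1 u = 1 mm; y_m = 168.972 − y.

[1] `<path>` line segment, #ff00ff→score S508 F1730: (18.214,98.003) → (23.007,154.889)

[2] `<line>` line segment, #0000ff→cut S899 F1001: (35.273,49.079) → (96.440,111.354)

[3] `<path>` quadratic bezier, #ff00ff→score S508 F1730: (90.554,82.853) → (79.056,101.575) → (69.024,117.607) → (60.459,130.951) → (53.361,141.606) → (47.729,149.572)

[4] `<path>` open polyline, #0000ff→cut S899 F1001: (92.012,95.551) → (71.061,102.038) → (21.590,31.658) → (39.907,86.728)

; LightBurn 1.4.05
; GRBL device profile, absolute coords
G21
G90
G0 X18.214 Y98.003
M3 S508
G01 X23.007 Y154.889 F1730
G0 X35.273 Y49.079
M3 S899
G01 X96.440 Y111.354 F1001
G0 X90.554 Y82.853
M3 S508
G01 X79.056 Y101.575 F1730
G01 X69.024 Y117.607 F1730
G01 X60.459 Y130.951 F1730
G01 X53.361 Y141.606 F1730
G01 X47.729 Y149.572 F1730
G0 X92.012 Y95.551
M3 S899
G01 X71.061 Y102.038 F1001
G01 X21.590 Y31.658 F1001
G01 X39.907 Y86.728 F1001
M5
G0 X0.000 Y0.000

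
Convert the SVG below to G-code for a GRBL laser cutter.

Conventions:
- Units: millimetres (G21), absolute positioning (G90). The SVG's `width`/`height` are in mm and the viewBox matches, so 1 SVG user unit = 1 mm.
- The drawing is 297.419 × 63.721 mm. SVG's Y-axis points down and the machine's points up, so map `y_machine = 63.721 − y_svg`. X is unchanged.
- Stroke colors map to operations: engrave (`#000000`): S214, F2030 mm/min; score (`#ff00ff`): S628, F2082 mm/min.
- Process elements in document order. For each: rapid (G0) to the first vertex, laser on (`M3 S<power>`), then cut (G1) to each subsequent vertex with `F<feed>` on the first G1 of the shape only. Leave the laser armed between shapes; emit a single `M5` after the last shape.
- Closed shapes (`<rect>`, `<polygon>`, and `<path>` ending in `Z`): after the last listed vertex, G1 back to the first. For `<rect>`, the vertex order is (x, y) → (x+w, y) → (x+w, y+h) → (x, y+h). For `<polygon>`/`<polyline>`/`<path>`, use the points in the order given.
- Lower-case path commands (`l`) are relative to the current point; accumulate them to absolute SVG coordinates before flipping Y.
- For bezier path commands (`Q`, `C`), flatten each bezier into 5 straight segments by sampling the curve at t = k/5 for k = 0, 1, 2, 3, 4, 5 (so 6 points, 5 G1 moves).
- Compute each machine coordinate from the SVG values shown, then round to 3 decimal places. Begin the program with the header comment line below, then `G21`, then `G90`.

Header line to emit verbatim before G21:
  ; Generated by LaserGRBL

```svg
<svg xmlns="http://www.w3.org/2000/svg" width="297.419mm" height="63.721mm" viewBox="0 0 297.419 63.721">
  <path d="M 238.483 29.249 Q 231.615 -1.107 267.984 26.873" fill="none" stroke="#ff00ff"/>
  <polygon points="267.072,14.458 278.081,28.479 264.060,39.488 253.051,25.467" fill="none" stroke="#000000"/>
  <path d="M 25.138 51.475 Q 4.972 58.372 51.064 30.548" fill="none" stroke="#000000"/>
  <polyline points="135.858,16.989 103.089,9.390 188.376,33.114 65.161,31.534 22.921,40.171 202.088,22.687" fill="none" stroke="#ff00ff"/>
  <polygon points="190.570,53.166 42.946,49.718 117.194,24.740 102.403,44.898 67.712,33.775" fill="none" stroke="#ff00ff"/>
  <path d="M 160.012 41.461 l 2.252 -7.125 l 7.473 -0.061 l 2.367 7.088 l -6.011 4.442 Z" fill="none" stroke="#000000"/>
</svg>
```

; Generated by LaserGRBL
G21
G90
G0 X238.483 Y34.472
M3 S628
G1 X237.465 Y44.281 F2082
G1 X239.907 Y49.423
G1 X245.807 Y49.898
G1 X255.166 Y45.707
G1 X267.984 Y36.848
G0 X267.072 Y49.263
M3 S214
G1 X278.081 Y35.242 F2030
G1 X264.060 Y24.233
G1 X253.051 Y38.254
G1 X267.072 Y49.263
G0 X25.138 Y12.246
M3 S214
G1 X19.722 Y10.876 F2030
G1 X19.606 Y12.284
G1 X24.792 Y16.469
G1 X35.278 Y23.432
G1 X51.064 Y33.173
G0 X135.858 Y46.732
M3 S628
G1 X103.089 Y54.331 F2082
G1 X188.376 Y30.607
G1 X65.161 Y32.187
G1 X22.921 Y23.550
G1 X202.088 Y41.034
G0 X190.570 Y10.555
M3 S628
G1 X42.946 Y14.003 F2082
G1 X117.194 Y38.981
G1 X102.403 Y18.823
G1 X67.712 Y29.946
G1 X190.570 Y10.555
G0 X160.012 Y22.260
M3 S214
G1 X162.264 Y29.385 F2030
G1 X169.737 Y29.446
G1 X172.104 Y22.358
G1 X166.093 Y17.916
G1 X160.012 Y22.260
M5

1 u = 1 mm; y_m = 63.721 − y.

[1] `<path>` quadratic bezier, #ff00ff→score S628 F2082: (238.483,34.472) → (237.465,44.281) → (239.907,49.423) → (245.807,49.898) → (255.166,45.707) → (267.984,36.848)

[2] `<polygon>` regular polygon, #000000→engrave S214 F2030: (267.072,49.263) → (278.081,35.242) → (264.060,24.233) → (253.051,38.254) → (267.072,49.263) (closed)

[3] `<path>` quadratic bezier, #000000→engrave S214 F2030: (25.138,12.246) → (19.722,10.876) → (19.606,12.284) → (24.792,16.469) → (35.278,23.432) → (51.064,33.173)

[4] `<polyline>` open polyline, #ff00ff→score S628 F2082: (135.858,46.732) → (103.089,54.331) → (188.376,30.607) → (65.161,32.187) → (22.921,23.550) → (202.088,41.034)

[5] `<polygon>` closed polygon, #ff00ff→score S628 F2082: (190.570,10.555) → (42.946,14.003) → (117.194,38.981) → (102.403,18.823) → (67.712,29.946) → (190.570,10.555) (closed)

[6] `<path>` regular polygon, #000000→engrave S214 F2030: (160.012,22.260) → (162.264,29.385) → (169.737,29.446) → (172.104,22.358) → (166.093,17.916) → (160.012,22.260) (closed)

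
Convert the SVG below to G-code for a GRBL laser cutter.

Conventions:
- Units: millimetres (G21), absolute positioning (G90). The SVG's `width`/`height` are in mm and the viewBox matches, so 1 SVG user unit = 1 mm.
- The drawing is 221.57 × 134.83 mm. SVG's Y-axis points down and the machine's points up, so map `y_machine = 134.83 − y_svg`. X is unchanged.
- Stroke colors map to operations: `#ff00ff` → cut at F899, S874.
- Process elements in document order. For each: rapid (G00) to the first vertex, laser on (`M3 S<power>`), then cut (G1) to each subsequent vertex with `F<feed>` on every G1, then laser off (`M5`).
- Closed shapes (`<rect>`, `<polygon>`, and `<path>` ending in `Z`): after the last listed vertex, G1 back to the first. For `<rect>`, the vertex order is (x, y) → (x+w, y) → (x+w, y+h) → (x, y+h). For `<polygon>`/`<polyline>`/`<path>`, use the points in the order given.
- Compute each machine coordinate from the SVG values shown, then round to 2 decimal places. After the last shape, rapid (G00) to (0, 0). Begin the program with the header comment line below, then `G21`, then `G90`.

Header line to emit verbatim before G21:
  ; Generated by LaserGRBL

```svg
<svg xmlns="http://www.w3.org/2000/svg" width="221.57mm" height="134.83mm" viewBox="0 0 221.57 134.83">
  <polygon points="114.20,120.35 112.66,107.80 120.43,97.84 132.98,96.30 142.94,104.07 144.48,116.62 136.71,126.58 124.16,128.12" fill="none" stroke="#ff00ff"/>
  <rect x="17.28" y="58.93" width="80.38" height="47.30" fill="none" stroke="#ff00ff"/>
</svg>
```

1 u = 1 mm; y_m = 134.83 − y.

[1] `<polygon>` regular polygon, #ff00ff→cut S874 F899: (114.20,14.48) → (112.66,27.03) → (120.43,36.99) → (132.98,38.53) → (142.94,30.76) → (144.48,18.21) → (136.71,8.25) → (124.16,6.71) → (114.20,14.48) (closed)

[2] `<rect>` rectangle, #ff00ff→cut S874 F899: (17.28,75.90) → (97.66,75.90) → (97.66,28.60) → (17.28,28.60) → (17.28,75.90) (closed)

; Generated by LaserGRBL
G21
G90
G00 X114.20 Y14.48
M3 S874
G1 X112.66 Y27.03 F899
G1 X120.43 Y36.99 F899
G1 X132.98 Y38.53 F899
G1 X142.94 Y30.76 F899
G1 X144.48 Y18.21 F899
G1 X136.71 Y8.25 F899
G1 X124.16 Y6.71 F899
G1 X114.20 Y14.48 F899
M5
G00 X17.28 Y75.90
M3 S874
G1 X97.66 Y75.90 F899
G1 X97.66 Y28.60 F899
G1 X17.28 Y28.60 F899
G1 X17.28 Y75.90 F899
M5
G00 X0.00 Y0.00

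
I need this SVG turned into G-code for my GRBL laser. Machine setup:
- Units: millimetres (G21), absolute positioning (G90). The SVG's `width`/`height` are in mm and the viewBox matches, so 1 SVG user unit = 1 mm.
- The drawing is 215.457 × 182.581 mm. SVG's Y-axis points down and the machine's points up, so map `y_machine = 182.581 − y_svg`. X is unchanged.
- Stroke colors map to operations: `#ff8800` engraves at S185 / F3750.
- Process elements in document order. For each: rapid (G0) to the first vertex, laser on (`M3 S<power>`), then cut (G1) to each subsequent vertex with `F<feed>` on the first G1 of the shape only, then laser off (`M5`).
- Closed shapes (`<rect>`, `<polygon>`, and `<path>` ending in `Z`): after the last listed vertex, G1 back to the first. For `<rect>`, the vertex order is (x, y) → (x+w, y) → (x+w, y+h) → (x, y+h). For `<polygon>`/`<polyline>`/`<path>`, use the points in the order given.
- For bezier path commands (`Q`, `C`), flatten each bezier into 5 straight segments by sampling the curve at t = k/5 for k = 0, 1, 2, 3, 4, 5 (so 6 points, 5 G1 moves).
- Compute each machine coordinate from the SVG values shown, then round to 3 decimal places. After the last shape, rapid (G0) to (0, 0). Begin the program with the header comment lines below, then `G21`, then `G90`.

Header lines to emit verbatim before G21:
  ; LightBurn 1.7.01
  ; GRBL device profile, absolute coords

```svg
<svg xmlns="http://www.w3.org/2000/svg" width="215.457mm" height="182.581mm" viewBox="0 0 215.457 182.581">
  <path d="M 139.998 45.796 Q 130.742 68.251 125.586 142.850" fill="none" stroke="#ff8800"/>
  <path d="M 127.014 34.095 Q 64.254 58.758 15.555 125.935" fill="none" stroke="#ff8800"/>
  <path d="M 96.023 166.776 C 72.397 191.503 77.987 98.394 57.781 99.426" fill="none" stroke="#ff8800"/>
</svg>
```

; LightBurn 1.7.01
; GRBL device profile, absolute coords
G21
G90
G0 X139.998 Y136.785
M3 S185
G1 X136.460 Y125.717 F3750
G1 X133.249 Y110.478
G1 X130.367 Y91.067
G1 X127.812 Y67.485
G1 X125.586 Y39.731
M5
G0 X127.014 Y148.486
M3 S185
G1 X102.472 Y136.920 F3750
G1 X79.056 Y121.953
G1 X56.764 Y103.585
G1 X35.597 Y81.816
G1 X15.555 Y56.646
M5
G0 X96.023 Y15.805
M3 S185
G1 X84.913 Y13.413 F3750
G1 X78.175 Y29.127
G1 X73.167 Y52.772
G1 X67.249 Y74.173
G1 X57.781 Y83.155
M5
G0 X0.000 Y0.000

viewBox `0 0 215.457 182.581` with mm width/height → 1 unit = 1 mm. Flip: y_m = 182.581 − y_svg.

**Shape 1** — `<path>` quadratic bezier, stroke `#ff8800` → engrave (S185, F3750). Control points (SVG): P0=(139.998,45.796), P1=(130.742,68.251), P2=(125.586,142.850); sampled at t=k/5. Machine vertices: (139.998,136.785) → (136.460,125.717) → (133.249,110.478) → (130.367,91.067) → (127.812,67.485) → (125.586,39.731). Open path.

**Shape 2** — `<path>` quadratic bezier, stroke `#ff8800` → engrave (S185, F3750). Control points (SVG): P0=(127.014,34.095), P1=(64.254,58.758), P2=(15.555,125.935); sampled at t=k/5. Machine vertices: (127.014,148.486) → (102.472,136.920) → (79.056,121.953) → (56.764,103.585) → (35.597,81.816) → (15.555,56.646). Open path.

**Shape 3** — `<path>` cubic bezier, stroke `#ff8800` → engrave (S185, F3750). Control points (SVG): P0=(96.023,166.776), P1=(72.397,191.503), P2=(77.987,98.394), P3=(57.781,99.426); sampled at t=k/5. Machine vertices: (96.023,15.805) → (84.913,13.413) → (78.175,29.127) → (73.167,52.772) → (67.249,74.173) → (57.781,83.155). Open path.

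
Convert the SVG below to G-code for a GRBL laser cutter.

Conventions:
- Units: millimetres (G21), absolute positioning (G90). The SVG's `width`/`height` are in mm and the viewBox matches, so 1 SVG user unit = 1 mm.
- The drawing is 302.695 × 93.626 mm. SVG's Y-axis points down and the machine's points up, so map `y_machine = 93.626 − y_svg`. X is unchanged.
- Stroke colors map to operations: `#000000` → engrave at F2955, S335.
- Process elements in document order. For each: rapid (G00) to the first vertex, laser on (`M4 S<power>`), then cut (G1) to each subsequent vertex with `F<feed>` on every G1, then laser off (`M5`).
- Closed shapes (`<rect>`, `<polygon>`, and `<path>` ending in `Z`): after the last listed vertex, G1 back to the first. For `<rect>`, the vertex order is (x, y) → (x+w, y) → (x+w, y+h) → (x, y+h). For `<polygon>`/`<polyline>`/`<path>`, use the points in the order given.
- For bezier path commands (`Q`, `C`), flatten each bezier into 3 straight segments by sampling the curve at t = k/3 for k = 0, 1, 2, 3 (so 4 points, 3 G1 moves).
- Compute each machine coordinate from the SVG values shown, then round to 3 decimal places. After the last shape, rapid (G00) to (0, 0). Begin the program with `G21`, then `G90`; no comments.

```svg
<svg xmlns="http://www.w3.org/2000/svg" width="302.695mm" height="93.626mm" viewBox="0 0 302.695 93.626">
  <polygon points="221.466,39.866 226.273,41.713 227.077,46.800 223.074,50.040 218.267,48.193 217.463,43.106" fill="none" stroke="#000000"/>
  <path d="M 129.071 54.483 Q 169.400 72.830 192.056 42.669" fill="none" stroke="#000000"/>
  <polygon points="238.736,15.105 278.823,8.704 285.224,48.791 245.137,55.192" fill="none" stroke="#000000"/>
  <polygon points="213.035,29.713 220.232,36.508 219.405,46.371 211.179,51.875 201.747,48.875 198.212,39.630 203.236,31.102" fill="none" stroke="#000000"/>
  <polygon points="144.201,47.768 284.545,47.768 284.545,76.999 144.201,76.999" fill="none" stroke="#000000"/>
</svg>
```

Since the viewBox matches the mm dimensions, user units are millimetres directly. The only transform is the Y-flip y_m = 93.626 − y_svg.

Shape 1 is a regular polygon drawn with `<polygon>`. Its stroke #000000 means engrave at S335, F2955. After flipping Y the toolpath is (221.466,53.760) → (226.273,51.913) → (227.077,46.826) → (223.074,43.586) → (218.267,45.433) → (217.463,50.520) → (221.466,53.760), returning to the start.

Shape 2 is a quadratic bezier drawn with `<path>`. Its stroke #000000 means engrave at S335, F2955. After flipping Y the toolpath is (129.071,39.143) → (153.993,32.301) → (174.988,36.239) → (192.056,50.957).

Shape 3 is a regular polygon drawn with `<polygon>`. Its stroke #000000 means engrave at S335, F2955. After flipping Y the toolpath is (238.736,78.521) → (278.823,84.922) → (285.224,44.835) → (245.137,38.434) → (238.736,78.521), returning to the start.

Shape 4 is a regular polygon drawn with `<polygon>`. Its stroke #000000 means engrave at S335, F2955. After flipping Y the toolpath is (213.035,63.913) → (220.232,57.118) → (219.405,47.255) → (211.179,41.751) → (201.747,44.751) → (198.212,53.996) → (203.236,62.524) → (213.035,63.913), returning to the start.

Shape 5 is a rectangle drawn with `<polygon>`. Its stroke #000000 means engrave at S335, F2955. After flipping Y the toolpath is (144.201,45.858) → (284.545,45.858) → (284.545,16.627) → (144.201,16.627) → (144.201,45.858), returning to the start.

G21
G90
G00 X221.466 Y53.760
M4 S335
G1 X226.273 Y51.913 F2955
G1 X227.077 Y46.826 F2955
G1 X223.074 Y43.586 F2955
G1 X218.267 Y45.433 F2955
G1 X217.463 Y50.520 F2955
G1 X221.466 Y53.760 F2955
M5
G00 X129.071 Y39.143
M4 S335
G1 X153.993 Y32.301 F2955
G1 X174.988 Y36.239 F2955
G1 X192.056 Y50.957 F2955
M5
G00 X238.736 Y78.521
M4 S335
G1 X278.823 Y84.922 F2955
G1 X285.224 Y44.835 F2955
G1 X245.137 Y38.434 F2955
G1 X238.736 Y78.521 F2955
M5
G00 X213.035 Y63.913
M4 S335
G1 X220.232 Y57.118 F2955
G1 X219.405 Y47.255 F2955
G1 X211.179 Y41.751 F2955
G1 X201.747 Y44.751 F2955
G1 X198.212 Y53.996 F2955
G1 X203.236 Y62.524 F2955
G1 X213.035 Y63.913 F2955
M5
G00 X144.201 Y45.858
M4 S335
G1 X284.545 Y45.858 F2955
G1 X284.545 Y16.627 F2955
G1 X144.201 Y16.627 F2955
G1 X144.201 Y45.858 F2955
M5
G00 X0.000 Y0.000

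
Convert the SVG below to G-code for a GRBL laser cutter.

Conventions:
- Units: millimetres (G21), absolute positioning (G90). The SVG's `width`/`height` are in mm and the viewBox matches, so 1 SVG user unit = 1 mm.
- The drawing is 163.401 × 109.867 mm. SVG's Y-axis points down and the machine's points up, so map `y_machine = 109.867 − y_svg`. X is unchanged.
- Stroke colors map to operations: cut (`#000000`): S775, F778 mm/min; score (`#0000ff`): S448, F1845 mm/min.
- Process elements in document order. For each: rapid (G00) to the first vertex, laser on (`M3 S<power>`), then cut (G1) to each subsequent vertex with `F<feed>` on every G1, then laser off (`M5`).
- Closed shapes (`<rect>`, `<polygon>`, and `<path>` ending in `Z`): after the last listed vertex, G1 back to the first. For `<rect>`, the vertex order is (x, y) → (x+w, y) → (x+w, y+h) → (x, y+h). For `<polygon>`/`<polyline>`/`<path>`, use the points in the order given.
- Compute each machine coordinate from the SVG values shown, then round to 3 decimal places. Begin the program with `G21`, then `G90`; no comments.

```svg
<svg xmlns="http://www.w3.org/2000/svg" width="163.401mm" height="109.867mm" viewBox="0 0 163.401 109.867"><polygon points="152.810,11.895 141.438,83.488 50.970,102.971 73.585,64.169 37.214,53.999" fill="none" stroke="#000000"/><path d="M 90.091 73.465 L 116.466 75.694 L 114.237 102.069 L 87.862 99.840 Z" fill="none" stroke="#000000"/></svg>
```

G21
G90
G00 X152.810 Y97.972
M3 S775
G1 X141.438 Y26.379 F778
G1 X50.970 Y6.896 F778
G1 X73.585 Y45.698 F778
G1 X37.214 Y55.868 F778
G1 X152.810 Y97.972 F778
M5
G00 X90.091 Y36.402
M3 S775
G1 X116.466 Y34.173 F778
G1 X114.237 Y7.798 F778
G1 X87.862 Y10.027 F778
G1 X90.091 Y36.402 F778
M5

viewBox `0 0 163.401 109.867` with mm width/height → 1 unit = 1 mm. Flip: y_m = 109.867 − y_svg.

**Shape 1** — `<polygon>` closed polygon, stroke `#000000` → cut (S775, F778). Machine vertices: (152.810,97.972) → (141.438,26.379) → (50.970,6.896) → (73.585,45.698) → (37.214,55.868) → (152.810,97.972). Closed: final G1 returns to the first vertex.

**Shape 2** — `<path>` regular polygon, stroke `#000000` → cut (S775, F778). Machine vertices: (90.091,36.402) → (116.466,34.173) → (114.237,7.798) → (87.862,10.027) → (90.091,36.402). Closed: final G1 returns to the first vertex.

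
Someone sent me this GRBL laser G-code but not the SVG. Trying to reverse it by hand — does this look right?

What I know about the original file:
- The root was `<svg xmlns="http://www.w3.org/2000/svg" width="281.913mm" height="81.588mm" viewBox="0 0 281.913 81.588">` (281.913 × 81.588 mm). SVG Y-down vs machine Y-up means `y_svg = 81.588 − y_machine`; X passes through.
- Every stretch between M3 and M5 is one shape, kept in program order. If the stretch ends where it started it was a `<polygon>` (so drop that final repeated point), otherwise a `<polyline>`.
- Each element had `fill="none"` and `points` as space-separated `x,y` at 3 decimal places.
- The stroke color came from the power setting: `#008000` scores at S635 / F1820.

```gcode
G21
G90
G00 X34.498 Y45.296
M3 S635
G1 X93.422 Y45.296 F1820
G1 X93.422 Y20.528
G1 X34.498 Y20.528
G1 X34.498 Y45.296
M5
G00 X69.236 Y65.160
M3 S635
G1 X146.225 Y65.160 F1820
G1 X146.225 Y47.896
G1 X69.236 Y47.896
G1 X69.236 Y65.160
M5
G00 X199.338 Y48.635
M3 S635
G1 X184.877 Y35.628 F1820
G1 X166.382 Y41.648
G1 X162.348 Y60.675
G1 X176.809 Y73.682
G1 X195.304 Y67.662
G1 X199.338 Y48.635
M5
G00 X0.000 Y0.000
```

<svg xmlns="http://www.w3.org/2000/svg" width="281.913mm" height="81.588mm" viewBox="0 0 281.913 81.588">
  <polygon points="34.498,36.292 93.422,36.292 93.422,61.060 34.498,61.060" fill="none" stroke="#008000"/>
  <polygon points="69.236,16.428 146.225,16.428 146.225,33.692 69.236,33.692" fill="none" stroke="#008000"/>
  <polygon points="199.338,32.953 184.877,45.960 166.382,39.940 162.348,20.913 176.809,7.906 195.304,13.926" fill="none" stroke="#008000"/>
</svg>

y_svg = 81.588 − y_m. Every run uses S635, so all elements get stroke `#008000` (score).

[1] closed run; points: 34.498,36.292 93.422,36.292 93.422,61.060 34.498,61.060

[2] closed run; points: 69.236,16.428 146.225,16.428 146.225,33.692 69.236,33.692

[3] closed run; points: 199.338,32.953 184.877,45.960 166.382,39.940 162.348,20.913 176.809,7.906 195.304,13.926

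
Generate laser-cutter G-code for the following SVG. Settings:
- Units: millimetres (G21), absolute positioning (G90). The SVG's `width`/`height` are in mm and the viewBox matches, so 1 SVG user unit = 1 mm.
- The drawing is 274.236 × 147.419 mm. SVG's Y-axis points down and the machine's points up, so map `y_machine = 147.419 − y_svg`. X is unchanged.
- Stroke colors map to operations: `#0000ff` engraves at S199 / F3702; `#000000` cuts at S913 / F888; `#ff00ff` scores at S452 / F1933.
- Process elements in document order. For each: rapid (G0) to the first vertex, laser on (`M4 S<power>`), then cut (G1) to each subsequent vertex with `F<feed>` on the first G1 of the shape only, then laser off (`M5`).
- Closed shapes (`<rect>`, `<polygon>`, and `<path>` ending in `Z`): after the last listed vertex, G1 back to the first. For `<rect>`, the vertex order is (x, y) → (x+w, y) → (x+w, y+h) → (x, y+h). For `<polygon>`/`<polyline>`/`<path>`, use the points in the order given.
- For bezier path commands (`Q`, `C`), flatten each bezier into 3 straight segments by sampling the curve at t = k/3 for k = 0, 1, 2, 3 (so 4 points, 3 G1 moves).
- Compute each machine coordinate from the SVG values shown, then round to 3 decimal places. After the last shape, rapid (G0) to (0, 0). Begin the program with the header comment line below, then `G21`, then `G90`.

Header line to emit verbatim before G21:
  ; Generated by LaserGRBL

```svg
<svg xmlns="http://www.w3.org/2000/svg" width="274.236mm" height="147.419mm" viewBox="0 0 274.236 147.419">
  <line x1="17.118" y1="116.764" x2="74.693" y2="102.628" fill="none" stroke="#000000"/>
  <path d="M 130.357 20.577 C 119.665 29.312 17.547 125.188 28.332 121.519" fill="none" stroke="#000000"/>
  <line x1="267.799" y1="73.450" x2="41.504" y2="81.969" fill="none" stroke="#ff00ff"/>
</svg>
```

viewBox `0 0 274.236 147.419` with mm width/height → 1 unit = 1 mm. Flip: y_m = 147.419 − y_svg.

**Shape 1** — `<line>` line segment, stroke `#000000` → cut (S913, F888). Machine vertices: (17.118,30.655) → (74.693,44.791). Open path.

**Shape 2** — `<path>` cubic bezier, stroke `#000000` → cut (S913, F888). Control points (SVG): P0=(130.357,20.577), P1=(119.665,29.312), P2=(17.547,125.188), P3=(28.332,121.519); sampled at t=k/3. Machine vertices: (130.357,126.842) → (96.757,95.974) → (47.614,48.498) → (28.332,25.900). Open path.

**Shape 3** — `<line>` line segment, stroke `#ff00ff` → score (S452, F1933). Machine vertices: (267.799,73.969) → (41.504,65.450). Open path.

; Generated by LaserGRBL
G21
G90
G0 X17.118 Y30.655
M4 S913
G1 X74.693 Y44.791 F888
M5
G0 X130.357 Y126.842
M4 S913
G1 X96.757 Y95.974 F888
G1 X47.614 Y48.498
G1 X28.332 Y25.900
M5
G0 X267.799 Y73.969
M4 S452
G1 X41.504 Y65.450 F1933
M5
G0 X0.000 Y0.000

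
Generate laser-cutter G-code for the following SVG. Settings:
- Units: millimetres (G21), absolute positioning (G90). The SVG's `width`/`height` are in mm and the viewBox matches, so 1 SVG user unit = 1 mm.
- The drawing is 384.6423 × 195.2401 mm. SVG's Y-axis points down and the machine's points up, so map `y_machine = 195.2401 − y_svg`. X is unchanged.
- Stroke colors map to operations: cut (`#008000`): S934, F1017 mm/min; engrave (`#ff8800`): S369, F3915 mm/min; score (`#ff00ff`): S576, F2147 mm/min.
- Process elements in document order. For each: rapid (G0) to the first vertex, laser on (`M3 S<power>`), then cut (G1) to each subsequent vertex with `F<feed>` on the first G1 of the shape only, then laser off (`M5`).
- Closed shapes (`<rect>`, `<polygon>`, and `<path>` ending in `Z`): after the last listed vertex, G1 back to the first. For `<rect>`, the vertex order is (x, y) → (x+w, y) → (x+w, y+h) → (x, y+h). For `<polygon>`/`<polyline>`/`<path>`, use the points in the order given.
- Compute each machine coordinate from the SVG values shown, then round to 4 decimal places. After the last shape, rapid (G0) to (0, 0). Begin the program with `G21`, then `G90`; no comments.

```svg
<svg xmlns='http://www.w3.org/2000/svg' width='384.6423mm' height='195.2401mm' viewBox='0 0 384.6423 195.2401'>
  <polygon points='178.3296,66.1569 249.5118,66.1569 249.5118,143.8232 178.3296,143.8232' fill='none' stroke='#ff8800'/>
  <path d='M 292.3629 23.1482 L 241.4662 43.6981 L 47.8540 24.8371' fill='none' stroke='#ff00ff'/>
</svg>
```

1 u = 1 mm; y_m = 195.2401 − y.

[1] `<polygon>` rectangle, #ff8800→engrave S369 F3915: (178.3296,129.0832) → (249.5118,129.0832) → (249.5118,51.4169) → (178.3296,51.4169) → (178.3296,129.0832) (closed)

[2] `<path>` open polyline, #ff00ff→score S576 F2147: (292.3629,172.0919) → (241.4662,151.5420) → (47.8540,170.4030)

G21
G90
G0 X178.3296 Y129.0832
M3 S369
G1 X249.5118 Y129.0832 F3915
G1 X249.5118 Y51.4169
G1 X178.3296 Y51.4169
G1 X178.3296 Y129.0832
M5
G0 X292.3629 Y172.0919
M3 S576
G1 X241.4662 Y151.5420 F2147
G1 X47.8540 Y170.4030
M5
G0 X0.0000 Y0.0000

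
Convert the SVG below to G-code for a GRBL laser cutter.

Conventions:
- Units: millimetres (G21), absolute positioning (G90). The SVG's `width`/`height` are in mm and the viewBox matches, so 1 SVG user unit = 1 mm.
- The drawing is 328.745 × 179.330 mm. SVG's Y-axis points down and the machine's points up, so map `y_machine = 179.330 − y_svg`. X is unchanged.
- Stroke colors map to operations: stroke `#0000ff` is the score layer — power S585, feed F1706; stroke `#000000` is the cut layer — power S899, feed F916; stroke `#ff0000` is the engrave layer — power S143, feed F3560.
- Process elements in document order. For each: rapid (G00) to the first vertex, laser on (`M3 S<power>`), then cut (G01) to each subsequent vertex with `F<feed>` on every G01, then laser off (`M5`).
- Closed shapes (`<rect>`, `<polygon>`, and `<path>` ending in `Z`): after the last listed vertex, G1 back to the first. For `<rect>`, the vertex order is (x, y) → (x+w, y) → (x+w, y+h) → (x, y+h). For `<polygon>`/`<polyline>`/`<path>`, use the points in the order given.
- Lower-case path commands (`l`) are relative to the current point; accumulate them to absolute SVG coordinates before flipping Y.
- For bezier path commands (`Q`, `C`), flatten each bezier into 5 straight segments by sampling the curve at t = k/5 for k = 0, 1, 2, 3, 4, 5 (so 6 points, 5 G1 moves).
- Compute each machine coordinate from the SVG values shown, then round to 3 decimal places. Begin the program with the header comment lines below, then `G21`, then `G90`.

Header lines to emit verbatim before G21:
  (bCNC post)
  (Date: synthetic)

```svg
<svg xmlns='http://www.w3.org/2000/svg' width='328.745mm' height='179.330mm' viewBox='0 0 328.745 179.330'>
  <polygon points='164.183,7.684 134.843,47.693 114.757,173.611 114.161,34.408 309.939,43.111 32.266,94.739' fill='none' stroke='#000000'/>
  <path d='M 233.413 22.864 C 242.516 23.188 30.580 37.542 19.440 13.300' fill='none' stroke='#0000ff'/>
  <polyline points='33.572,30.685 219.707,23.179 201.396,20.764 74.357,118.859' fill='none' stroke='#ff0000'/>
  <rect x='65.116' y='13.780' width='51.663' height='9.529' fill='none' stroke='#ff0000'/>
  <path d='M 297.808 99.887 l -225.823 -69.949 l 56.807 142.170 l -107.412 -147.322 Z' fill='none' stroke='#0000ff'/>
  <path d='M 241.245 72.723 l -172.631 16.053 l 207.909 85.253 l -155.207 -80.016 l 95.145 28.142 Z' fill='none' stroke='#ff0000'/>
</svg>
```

(bCNC post)
(Date: synthetic)
G21
G90
G00 X164.183 Y171.646
M3 S899
G01 X134.843 Y131.637 F916
G01 X114.757 Y5.719 F916
G01 X114.161 Y144.922 F916
G01 X309.939 Y136.219 F916
G01 X32.266 Y84.591 F916
G01 X164.183 Y171.646 F916
M5
G00 X233.413 Y156.466
M3 S585
G01 X215.725 Y155.009 F1706
G01 X165.235 Y152.711 F1706
G01 X102.193 Y152.098 F1706
G01 X46.845 Y155.695 F1706
G01 X19.440 Y166.030 F1706
M5
G00 X33.572 Y148.645
M3 S143
G01 X219.707 Y156.151 F3560
G01 X201.396 Y158.566 F3560
G01 X74.357 Y60.471 F3560
M5
G00 X65.116 Y165.550
M3 S143
G01 X116.779 Y165.550 F3560
G01 X116.779 Y156.021 F3560
G01 X65.116 Y156.021 F3560
G01 X65.116 Y165.550 F3560
M5
G00 X297.808 Y79.443
M3 S585
G01 X71.985 Y149.392 F1706
G01 X128.792 Y7.222 F1706
G01 X21.380 Y154.544 F1706
G01 X297.808 Y79.443 F1706
M5
G00 X241.245 Y106.607
M3 S143
G01 X68.614 Y90.554 F3560
G01 X276.523 Y5.301 F3560
G01 X121.316 Y85.317 F3560
G01 X216.461 Y57.175 F3560
G01 X241.245 Y106.607 F3560
M5

1 u = 1 mm; y_m = 179.330 − y.

[1] `<polygon>` closed polygon, #000000→cut S899 F916: (164.183,171.646) → (134.843,131.637) → (114.757,5.719) → (114.161,144.922) → (309.939,136.219) → (32.266,84.591) → (164.183,171.646) (closed)

[2] `<path>` cubic bezier, #0000ff→score S585 F1706: (233.413,156.466) → (215.725,155.009) → (165.235,152.711) → (102.193,152.098) → (46.845,155.695) → (19.440,166.030)

[3] `<polyline>` open polyline, #ff0000→engrave S143 F3560: (33.572,148.645) → (219.707,156.151) → (201.396,158.566) → (74.357,60.471)

[4] `<rect>` rectangle, #ff0000→engrave S143 F3560: (65.116,165.550) → (116.779,165.550) → (116.779,156.021) → (65.116,156.021) → (65.116,165.550) (closed)

[5] `<path>` closed polygon, #0000ff→score S585 F1706: (297.808,79.443) → (71.985,149.392) → (128.792,7.222) → (21.380,154.544) → (297.808,79.443) (closed)

[6] `<path>` closed polygon, #ff0000→engrave S143 F3560: (241.245,106.607) → (68.614,90.554) → (276.523,5.301) → (121.316,85.317) → (216.461,57.175) → (241.245,106.607) (closed)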